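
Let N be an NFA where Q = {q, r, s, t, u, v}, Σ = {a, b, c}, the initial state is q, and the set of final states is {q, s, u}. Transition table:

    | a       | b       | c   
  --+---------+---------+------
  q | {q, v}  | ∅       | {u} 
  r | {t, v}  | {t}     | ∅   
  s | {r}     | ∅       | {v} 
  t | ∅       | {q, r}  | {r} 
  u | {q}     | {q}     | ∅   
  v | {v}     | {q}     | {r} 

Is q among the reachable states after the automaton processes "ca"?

Start in {q}.
Read 'c': {q} → {u}.
Read 'a': {u} → {q}.
State q is in {q}.

Yes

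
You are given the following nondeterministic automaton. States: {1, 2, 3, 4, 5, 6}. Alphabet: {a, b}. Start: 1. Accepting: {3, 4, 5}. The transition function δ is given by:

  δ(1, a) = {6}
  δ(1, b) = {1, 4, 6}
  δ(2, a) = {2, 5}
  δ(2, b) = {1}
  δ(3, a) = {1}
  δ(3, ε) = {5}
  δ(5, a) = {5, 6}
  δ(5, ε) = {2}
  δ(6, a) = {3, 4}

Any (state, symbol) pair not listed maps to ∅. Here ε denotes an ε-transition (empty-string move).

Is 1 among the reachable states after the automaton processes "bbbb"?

Yes

Start in {1}.
Read 'b': 1→{1, 4, 6}; now {1, 4, 6}.
Read 'b': 1→{1, 4, 6}, 4→∅, 6→∅; now {1, 4, 6}.
Read 'b': 1→{1, 4, 6}, 4→∅, 6→∅; now {1, 4, 6}.
Read 'b': 1→{1, 4, 6}, 4→∅, 6→∅; now {1, 4, 6}.
State 1 is in {1, 4, 6}.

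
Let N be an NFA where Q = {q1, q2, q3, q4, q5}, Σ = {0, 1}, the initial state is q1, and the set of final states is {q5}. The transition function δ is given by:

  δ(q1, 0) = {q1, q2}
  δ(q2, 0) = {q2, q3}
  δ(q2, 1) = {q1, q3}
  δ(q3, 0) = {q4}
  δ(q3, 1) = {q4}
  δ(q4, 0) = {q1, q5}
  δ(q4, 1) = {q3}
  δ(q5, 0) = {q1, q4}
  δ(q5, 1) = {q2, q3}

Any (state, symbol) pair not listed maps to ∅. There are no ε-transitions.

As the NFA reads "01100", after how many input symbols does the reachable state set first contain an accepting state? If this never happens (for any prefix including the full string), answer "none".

4

Start in {q1}.
Read '0': q1→{q1, q2}; now {q1, q2}.
Read '1': q1→∅, q2→{q1, q3}; now {q1, q3}.
Read '1': q1→∅, q3→{q4}; now {q4}.
Read '0': q4→{q1, q5}; now {q1, q5}.
None of the earlier sets intersect F, but {q1, q5} does.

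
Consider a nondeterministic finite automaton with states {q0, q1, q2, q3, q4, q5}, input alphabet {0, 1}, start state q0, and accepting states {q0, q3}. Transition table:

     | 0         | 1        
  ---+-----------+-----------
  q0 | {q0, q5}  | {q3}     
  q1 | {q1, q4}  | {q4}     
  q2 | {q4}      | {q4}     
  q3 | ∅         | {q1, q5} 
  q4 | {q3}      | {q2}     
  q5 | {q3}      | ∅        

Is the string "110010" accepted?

Start in {q0}.
Read '1': {q0} → {q3}.
Read '1': {q3} → {q1, q5}.
Read '0': {q1, q5} → {q1, q3, q4}.
Read '0': {q1, q3, q4} → {q1, q3, q4}.
Read '1': {q1, q3, q4} → {q1, q2, q4, q5}.
Read '0': {q1, q2, q4, q5} → {q1, q3, q4}.
The final set {q1, q3, q4} contains the accepting state q3.

Yes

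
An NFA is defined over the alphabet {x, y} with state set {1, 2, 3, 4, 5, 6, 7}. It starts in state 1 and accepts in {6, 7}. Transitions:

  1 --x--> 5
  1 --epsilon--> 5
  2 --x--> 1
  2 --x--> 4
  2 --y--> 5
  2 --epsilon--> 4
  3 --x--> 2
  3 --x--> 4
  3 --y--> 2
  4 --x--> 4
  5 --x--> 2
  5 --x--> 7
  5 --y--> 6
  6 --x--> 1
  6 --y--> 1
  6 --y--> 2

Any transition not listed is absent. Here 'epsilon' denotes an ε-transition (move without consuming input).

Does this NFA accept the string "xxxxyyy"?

Yes

Start: ε-closure({1}) = {1, 5}.
Read 'x': 1→{5}, 5→{2, 7}; union {2, 5, 7}; ε-closure = {2, 4, 5, 7}.
Read 'x': 2→{1, 4}, 4→{4}, 5→{2, 7}, 7→∅; union {1, 2, 4, 7}; ε-closure = {1, 2, 4, 5, 7}.
Read 'x': 1→{5}, 2→{1, 4}, 4→{4}, 5→{2, 7}, 7→∅; now {1, 2, 4, 5, 7}.
Read 'x': 1→{5}, 2→{1, 4}, 4→{4}, 5→{2, 7}, 7→∅; now {1, 2, 4, 5, 7}.
Read 'y': 1→∅, 2→{5}, 4→∅, 5→{6}, 7→∅; now {5, 6}.
Read 'y': 5→{6}, 6→{1, 2}; union {1, 2, 6}; ε-closure = {1, 2, 4, 5, 6}.
Read 'y': 1→∅, 2→{5}, 4→∅, 5→{6}, 6→{1, 2}; union {1, 2, 5, 6}; ε-closure = {1, 2, 4, 5, 6}.
The final set {1, 2, 4, 5, 6} contains the accepting state 6.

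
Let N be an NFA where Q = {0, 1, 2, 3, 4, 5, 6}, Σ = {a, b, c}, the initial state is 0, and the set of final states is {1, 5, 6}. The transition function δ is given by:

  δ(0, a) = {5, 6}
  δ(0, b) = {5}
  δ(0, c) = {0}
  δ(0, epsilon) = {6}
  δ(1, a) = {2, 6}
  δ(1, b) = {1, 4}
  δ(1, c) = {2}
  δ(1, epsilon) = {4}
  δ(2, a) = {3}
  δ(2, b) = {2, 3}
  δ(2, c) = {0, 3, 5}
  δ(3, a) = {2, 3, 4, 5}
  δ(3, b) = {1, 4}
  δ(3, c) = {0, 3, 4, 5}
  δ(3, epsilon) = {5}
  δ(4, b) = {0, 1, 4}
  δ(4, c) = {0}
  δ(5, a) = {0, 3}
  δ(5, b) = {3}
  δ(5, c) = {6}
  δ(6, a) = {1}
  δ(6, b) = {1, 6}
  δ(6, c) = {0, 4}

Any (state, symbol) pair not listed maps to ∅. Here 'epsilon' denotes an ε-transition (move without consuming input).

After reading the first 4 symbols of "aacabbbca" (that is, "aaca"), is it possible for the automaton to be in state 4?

Yes

Start: ε-closure({0}) = {0, 6}.
Read 'a': 0→{5, 6}, 6→{1}; union {1, 5, 6}; ε-closure = {1, 4, 5, 6}.
Read 'a': 1→{2, 6}, 4→∅, 5→{0, 3}, 6→{1}; union {0, 1, 2, 3, 6}; ε-closure = {0, 1, 2, 3, 4, 5, 6}.
Read 'c': 0→{0}, 1→{2}, 2→{0, 3, 5}, 3→{0, 3, 4, 5}, 4→{0}, 5→{6}, 6→{0, 4}; now {0, 2, 3, 4, 5, 6}.
Read 'a': 0→{5, 6}, 2→{3}, 3→{2, 3, 4, 5}, 4→∅, 5→{0, 3}, 6→{1}; now {0, 1, 2, 3, 4, 5, 6}.
State 4 is in {0, 1, 2, 3, 4, 5, 6}.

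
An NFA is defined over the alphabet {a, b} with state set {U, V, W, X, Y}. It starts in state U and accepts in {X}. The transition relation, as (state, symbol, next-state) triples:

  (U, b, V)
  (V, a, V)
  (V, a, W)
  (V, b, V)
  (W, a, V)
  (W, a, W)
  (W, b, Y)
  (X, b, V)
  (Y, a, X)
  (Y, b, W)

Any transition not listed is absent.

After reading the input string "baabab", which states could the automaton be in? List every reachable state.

{V, Y}

Start in {U}.
Read 'b': U→{V}; now {V}.
Read 'a': V→{V, W}; now {V, W}.
Read 'a': V→{V, W}, W→{V, W}; now {V, W}.
Read 'b': V→{V}, W→{Y}; now {V, Y}.
Read 'a': V→{V, W}, Y→{X}; now {V, W, X}.
Read 'b': V→{V}, W→{Y}, X→{V}; now {V, Y}.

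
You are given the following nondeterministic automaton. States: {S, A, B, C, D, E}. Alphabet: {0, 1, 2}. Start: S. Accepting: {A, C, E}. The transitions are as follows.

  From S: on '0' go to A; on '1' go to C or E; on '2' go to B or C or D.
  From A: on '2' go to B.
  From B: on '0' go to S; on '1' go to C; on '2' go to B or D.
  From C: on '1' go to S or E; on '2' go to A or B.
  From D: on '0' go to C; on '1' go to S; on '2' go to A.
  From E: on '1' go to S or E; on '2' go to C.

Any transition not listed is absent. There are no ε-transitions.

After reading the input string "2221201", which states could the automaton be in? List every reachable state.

{S, C, E}

Start in {S}.
Read '2': S→{B, C, D}; now {B, C, D}.
Read '2': B→{B, D}, C→{A, B}, D→{A}; now {A, B, D}.
Read '2': A→{B}, B→{B, D}, D→{A}; now {A, B, D}.
Read '1': A→∅, B→{C}, D→{S}; now {S, C}.
Read '2': S→{B, C, D}, C→{A, B}; now {A, B, C, D}.
Read '0': A→∅, B→{S}, C→∅, D→{C}; now {S, C}.
Read '1': S→{C, E}, C→{S, E}; now {S, C, E}.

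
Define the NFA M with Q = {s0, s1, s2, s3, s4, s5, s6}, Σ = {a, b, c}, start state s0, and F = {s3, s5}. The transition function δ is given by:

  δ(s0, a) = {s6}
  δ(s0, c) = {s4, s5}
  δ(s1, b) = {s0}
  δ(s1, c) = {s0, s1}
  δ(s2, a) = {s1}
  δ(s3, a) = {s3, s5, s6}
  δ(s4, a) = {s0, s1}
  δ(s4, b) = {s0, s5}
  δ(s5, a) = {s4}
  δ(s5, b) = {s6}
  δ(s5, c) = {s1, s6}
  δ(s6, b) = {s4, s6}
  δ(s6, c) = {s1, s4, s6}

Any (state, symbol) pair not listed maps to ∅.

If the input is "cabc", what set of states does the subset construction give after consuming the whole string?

{s1, s4, s5, s6}

Start in {s0}.
Read 'c': {s0} → {s4, s5}.
Read 'a': {s4, s5} → {s0, s1, s4}.
Read 'b': {s0, s1, s4} → {s0, s5}.
Read 'c': {s0, s5} → {s1, s4, s5, s6}.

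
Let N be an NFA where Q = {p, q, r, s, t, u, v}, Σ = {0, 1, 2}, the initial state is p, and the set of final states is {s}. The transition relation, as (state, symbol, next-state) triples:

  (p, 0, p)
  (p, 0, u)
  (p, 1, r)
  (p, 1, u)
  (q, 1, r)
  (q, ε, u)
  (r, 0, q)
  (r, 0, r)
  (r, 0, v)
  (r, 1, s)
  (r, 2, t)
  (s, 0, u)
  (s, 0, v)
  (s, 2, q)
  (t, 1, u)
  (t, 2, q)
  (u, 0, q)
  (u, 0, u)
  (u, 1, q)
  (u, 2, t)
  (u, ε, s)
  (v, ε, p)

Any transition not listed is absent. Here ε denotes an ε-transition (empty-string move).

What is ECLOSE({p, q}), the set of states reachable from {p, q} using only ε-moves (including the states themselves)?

Begin with {p, q}.
ε-move q → u; add u.
ε-move u → s; add s.

{p, q, s, u}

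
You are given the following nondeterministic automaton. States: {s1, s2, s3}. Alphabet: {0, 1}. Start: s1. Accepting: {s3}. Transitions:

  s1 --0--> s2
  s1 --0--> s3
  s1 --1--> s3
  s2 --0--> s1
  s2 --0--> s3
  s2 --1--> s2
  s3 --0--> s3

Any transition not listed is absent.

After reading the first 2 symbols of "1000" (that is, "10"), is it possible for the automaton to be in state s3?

Start in {s1}.
Read '1': s1→{s3}; now {s3}.
Read '0': s3→{s3}; now {s3}.
State s3 is in {s3}.

Yes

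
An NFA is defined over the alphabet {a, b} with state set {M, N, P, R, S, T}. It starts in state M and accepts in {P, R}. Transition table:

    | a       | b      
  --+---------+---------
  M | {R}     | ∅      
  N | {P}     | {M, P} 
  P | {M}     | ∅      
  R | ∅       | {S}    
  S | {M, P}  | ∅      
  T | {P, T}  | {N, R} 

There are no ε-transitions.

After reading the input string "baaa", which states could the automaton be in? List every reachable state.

∅

Start in {M}.
Read 'b': {M} → ∅.
The set is empty and remains empty for the remaining 3 symbols.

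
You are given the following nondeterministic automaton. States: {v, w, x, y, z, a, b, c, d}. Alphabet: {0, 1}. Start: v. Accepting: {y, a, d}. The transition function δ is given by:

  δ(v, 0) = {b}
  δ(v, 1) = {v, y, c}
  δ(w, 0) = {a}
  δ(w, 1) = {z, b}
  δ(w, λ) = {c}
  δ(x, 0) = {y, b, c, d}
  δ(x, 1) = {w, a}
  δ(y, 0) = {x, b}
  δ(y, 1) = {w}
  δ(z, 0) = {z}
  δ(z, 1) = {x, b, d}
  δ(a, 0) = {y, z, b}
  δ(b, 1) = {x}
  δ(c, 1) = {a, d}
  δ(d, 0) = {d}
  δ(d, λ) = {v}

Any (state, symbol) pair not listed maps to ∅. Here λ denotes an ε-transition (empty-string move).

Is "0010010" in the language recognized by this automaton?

Start in {v}.
Read '0': v→{b}; now {b}.
Read '0': b→∅; now ∅.
The set is empty and remains empty for the remaining 5 symbols.
The final set ∅ contains no accepting state.

No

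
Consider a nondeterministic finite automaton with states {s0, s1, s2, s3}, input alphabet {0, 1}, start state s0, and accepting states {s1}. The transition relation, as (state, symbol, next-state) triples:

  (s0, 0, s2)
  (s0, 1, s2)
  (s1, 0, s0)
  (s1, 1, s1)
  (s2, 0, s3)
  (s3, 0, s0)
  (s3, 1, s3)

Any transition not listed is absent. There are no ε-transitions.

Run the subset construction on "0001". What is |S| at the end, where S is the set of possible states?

1

Start in {s0}.
Read '0': s0→{s2}; now {s2}.
Read '0': s2→{s3}; now {s3}.
Read '0': s3→{s0}; now {s0}.
Read '1': s0→{s2}; now {s2}.
That set has 1 state.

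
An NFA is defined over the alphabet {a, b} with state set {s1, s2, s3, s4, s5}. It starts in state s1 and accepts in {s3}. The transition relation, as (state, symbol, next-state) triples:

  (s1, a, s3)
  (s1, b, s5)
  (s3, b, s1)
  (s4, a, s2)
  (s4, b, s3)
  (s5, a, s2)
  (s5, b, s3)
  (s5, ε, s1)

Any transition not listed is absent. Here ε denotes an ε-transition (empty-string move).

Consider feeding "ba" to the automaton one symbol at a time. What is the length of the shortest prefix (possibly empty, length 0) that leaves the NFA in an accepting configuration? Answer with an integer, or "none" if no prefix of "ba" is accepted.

Start in {s1}.
Read 'b': s1→{s5}; union {s5}; ε-closure = {s1, s5}.
Read 'a': s1→{s3}, s5→{s2}; now {s2, s3}.
None of the earlier sets intersect F, but {s2, s3} does.

2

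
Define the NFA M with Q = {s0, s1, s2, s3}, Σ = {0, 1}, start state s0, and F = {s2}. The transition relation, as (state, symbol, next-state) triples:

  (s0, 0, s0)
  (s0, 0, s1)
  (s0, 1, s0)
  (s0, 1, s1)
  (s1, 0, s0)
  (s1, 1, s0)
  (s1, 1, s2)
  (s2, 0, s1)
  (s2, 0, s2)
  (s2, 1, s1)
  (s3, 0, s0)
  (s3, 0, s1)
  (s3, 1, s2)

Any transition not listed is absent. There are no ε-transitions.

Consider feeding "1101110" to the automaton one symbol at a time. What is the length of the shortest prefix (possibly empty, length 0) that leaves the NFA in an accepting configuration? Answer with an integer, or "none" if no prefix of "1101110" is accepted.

Start in {s0}.
Read '1': s0→{s0, s1}; now {s0, s1}.
Read '1': s0→{s0, s1}, s1→{s0, s2}; now {s0, s1, s2}.
None of the earlier sets intersect F, but {s0, s1, s2} does.

2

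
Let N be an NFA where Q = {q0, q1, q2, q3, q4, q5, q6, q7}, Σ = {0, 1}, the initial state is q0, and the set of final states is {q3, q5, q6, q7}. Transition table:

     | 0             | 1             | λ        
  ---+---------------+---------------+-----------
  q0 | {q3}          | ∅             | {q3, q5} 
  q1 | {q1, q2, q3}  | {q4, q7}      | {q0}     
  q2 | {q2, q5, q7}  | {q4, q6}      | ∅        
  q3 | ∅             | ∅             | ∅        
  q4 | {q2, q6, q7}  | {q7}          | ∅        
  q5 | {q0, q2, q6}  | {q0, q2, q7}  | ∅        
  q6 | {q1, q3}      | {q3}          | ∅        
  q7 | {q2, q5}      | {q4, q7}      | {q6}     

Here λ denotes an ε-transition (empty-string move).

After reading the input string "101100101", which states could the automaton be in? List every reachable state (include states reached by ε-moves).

{q0, q2, q3, q4, q5, q6, q7}

Start: ε-closure({q0}) = {q0, q3, q5}.
Read '1': {q0, q3, q5} → {q0, q2, q3, q5, q6, q7}.
Read '0': {q0, q2, q3, q5, q6, q7} → {q0, q1, q2, q3, q5, q6, q7}.
Read '1': {q0, q1, q2, q3, q5, q6, q7} → {q0, q2, q3, q4, q5, q6, q7}.
Read '1': {q0, q2, q3, q4, q5, q6, q7} → {q0, q2, q3, q4, q5, q6, q7}.
Read '0': {q0, q2, q3, q4, q5, q6, q7} → {q0, q1, q2, q3, q5, q6, q7}.
Read '0': {q0, q1, q2, q3, q5, q6, q7} → {q0, q1, q2, q3, q5, q6, q7}.
Read '1': {q0, q1, q2, q3, q5, q6, q7} → {q0, q2, q3, q4, q5, q6, q7}.
Read '0': {q0, q2, q3, q4, q5, q6, q7} → {q0, q1, q2, q3, q5, q6, q7}.
Read '1': {q0, q1, q2, q3, q5, q6, q7} → {q0, q2, q3, q4, q5, q6, q7}.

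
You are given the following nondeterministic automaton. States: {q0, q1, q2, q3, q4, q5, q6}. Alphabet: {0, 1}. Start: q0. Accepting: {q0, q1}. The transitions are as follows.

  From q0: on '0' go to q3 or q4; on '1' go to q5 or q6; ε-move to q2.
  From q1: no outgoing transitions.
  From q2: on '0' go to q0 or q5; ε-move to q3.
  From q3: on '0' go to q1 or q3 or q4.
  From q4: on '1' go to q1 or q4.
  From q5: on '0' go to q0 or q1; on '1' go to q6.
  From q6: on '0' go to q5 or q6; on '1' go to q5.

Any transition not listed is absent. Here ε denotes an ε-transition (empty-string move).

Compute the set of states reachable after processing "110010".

Start: ε-closure({q0}) = {q0, q2, q3}.
Read '1': q0→{q5, q6}, q2→∅, q3→∅; now {q5, q6}.
Read '1': q5→{q6}, q6→{q5}; now {q5, q6}.
Read '0': q5→{q0, q1}, q6→{q5, q6}; union {q0, q1, q5, q6}; ε-closure = {q0, q1, q2, q3, q5, q6}.
Read '0': q0→{q3, q4}, q1→∅, q2→{q0, q5}, q3→{q1, q3, q4}, q5→{q0, q1}, q6→{q5, q6}; union {q0, q1, q3, q4, q5, q6}; ε-closure = {q0, q1, q2, q3, q4, q5, q6}.
Read '1': q0→{q5, q6}, q1→∅, q2→∅, q3→∅, q4→{q1, q4}, q5→{q6}, q6→{q5}; now {q1, q4, q5, q6}.
Read '0': q1→∅, q4→∅, q5→{q0, q1}, q6→{q5, q6}; union {q0, q1, q5, q6}; ε-closure = {q0, q1, q2, q3, q5, q6}.

{q0, q1, q2, q3, q5, q6}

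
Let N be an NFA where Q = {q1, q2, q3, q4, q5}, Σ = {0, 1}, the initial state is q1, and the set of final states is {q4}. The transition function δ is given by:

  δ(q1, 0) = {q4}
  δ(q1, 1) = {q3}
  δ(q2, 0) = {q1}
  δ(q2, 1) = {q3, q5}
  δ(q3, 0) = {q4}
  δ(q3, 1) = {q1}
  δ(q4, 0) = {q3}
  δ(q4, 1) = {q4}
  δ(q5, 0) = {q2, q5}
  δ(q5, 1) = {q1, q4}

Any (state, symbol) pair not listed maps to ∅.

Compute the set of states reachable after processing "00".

{q3}

Start in {q1}.
Read '0': q1→{q4}; now {q4}.
Read '0': q4→{q3}; now {q3}.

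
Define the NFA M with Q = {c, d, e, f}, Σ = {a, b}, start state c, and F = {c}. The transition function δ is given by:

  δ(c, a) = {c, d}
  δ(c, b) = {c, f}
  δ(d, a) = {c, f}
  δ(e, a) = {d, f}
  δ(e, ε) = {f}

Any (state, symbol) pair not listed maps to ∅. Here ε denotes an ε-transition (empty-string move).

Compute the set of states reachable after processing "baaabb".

Start in {c}.
Read 'b': {c} → {c, f}.
Read 'a': {c, f} → {c, d}.
Read 'a': {c, d} → {c, d, f}.
Read 'a': {c, d, f} → {c, d, f}.
Read 'b': {c, d, f} → {c, f}.
Read 'b': {c, f} → {c, f}.

{c, f}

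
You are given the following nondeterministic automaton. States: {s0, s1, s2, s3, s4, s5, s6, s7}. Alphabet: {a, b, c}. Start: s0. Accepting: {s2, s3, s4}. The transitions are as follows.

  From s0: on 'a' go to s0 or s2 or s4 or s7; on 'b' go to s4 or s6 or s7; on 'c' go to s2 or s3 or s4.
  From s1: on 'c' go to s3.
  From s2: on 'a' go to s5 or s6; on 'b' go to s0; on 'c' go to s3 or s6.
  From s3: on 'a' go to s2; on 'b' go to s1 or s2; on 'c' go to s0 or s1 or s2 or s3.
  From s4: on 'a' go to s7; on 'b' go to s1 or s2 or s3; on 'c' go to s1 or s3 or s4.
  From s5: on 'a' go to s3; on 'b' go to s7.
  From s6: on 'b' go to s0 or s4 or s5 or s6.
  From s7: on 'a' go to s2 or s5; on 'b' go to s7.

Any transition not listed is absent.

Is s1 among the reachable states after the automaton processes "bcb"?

Yes

Start in {s0}.
Read 'b': {s0} → {s4, s6, s7}.
Read 'c': {s4, s6, s7} → {s1, s3, s4}.
Read 'b': {s1, s3, s4} → {s1, s2, s3}.
State s1 is in {s1, s2, s3}.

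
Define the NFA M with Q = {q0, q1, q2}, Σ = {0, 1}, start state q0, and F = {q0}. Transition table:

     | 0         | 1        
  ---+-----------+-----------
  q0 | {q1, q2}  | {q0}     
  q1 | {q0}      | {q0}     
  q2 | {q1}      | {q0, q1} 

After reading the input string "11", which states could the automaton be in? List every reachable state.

{q0}

Start in {q0}.
Read '1': q0→{q0}; now {q0}.
Read '1': q0→{q0}; now {q0}.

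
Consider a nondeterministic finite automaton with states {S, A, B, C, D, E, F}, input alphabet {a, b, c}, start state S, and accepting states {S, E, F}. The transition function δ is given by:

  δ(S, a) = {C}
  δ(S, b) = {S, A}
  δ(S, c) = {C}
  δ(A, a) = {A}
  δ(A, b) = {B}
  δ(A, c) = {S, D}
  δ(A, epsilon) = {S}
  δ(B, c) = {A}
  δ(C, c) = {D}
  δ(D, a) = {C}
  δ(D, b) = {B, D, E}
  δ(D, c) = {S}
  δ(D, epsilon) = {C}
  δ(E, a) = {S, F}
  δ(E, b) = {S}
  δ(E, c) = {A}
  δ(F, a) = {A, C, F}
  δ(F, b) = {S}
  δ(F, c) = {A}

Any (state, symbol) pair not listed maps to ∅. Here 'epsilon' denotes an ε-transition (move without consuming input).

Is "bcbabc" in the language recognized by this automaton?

Start in {S}.
Read 'b': S→{S, A}; now {S, A}.
Read 'c': S→{C}, A→{S, D}; now {S, C, D}.
Read 'b': S→{S, A}, C→∅, D→{B, D, E}; union {S, A, B, D, E}; ε-closure = {S, A, B, C, D, E}.
Read 'a': S→{C}, A→{A}, B→∅, C→∅, D→{C}, E→{S, F}; now {S, A, C, F}.
Read 'b': S→{S, A}, A→{B}, C→∅, F→{S}; now {S, A, B}.
Read 'c': S→{C}, A→{S, D}, B→{A}; now {S, A, C, D}.
The final set {S, A, C, D} contains the accepting state S.

Yes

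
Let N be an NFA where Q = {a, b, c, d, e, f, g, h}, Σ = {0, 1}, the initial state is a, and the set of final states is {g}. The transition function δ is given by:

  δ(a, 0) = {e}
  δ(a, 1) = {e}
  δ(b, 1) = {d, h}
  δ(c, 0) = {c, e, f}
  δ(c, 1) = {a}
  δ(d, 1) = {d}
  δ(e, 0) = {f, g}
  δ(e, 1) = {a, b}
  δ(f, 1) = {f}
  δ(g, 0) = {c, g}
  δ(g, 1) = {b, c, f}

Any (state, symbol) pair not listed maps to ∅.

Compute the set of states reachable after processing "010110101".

Start in {a}.
Read '0': a→{e}; now {e}.
Read '1': e→{a, b}; now {a, b}.
Read '0': a→{e}, b→∅; now {e}.
Read '1': e→{a, b}; now {a, b}.
Read '1': a→{e}, b→{d, h}; now {d, e, h}.
Read '0': d→∅, e→{f, g}, h→∅; now {f, g}.
Read '1': f→{f}, g→{b, c, f}; now {b, c, f}.
Read '0': b→∅, c→{c, e, f}, f→∅; now {c, e, f}.
Read '1': c→{a}, e→{a, b}, f→{f}; now {a, b, f}.

{a, b, f}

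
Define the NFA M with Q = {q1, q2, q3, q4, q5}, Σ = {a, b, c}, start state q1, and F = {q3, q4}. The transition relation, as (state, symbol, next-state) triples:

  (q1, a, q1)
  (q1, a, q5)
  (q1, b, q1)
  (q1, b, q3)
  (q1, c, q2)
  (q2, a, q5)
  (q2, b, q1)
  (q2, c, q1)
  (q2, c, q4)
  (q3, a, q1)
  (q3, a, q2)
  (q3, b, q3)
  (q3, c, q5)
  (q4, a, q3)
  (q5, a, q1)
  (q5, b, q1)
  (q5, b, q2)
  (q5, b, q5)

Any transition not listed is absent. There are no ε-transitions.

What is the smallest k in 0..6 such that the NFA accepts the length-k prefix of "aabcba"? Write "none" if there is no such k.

Start in {q1}.
Read 'a': q1→{q1, q5}; now {q1, q5}.
Read 'a': q1→{q1, q5}, q5→{q1}; now {q1, q5}.
Read 'b': q1→{q1, q3}, q5→{q1, q2, q5}; now {q1, q2, q3, q5}.
None of the earlier sets intersect F, but {q1, q2, q3, q5} does.

3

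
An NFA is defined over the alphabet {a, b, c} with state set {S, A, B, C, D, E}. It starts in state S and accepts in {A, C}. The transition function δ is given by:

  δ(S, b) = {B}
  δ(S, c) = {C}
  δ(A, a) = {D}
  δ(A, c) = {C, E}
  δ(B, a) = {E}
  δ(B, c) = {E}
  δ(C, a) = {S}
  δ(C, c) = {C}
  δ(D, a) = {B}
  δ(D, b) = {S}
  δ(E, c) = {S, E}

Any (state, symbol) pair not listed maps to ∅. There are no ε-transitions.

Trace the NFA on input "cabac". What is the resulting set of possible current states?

{S, E}

Start in {S}.
Read 'c': S→{C}; now {C}.
Read 'a': C→{S}; now {S}.
Read 'b': S→{B}; now {B}.
Read 'a': B→{E}; now {E}.
Read 'c': E→{S, E}; now {S, E}.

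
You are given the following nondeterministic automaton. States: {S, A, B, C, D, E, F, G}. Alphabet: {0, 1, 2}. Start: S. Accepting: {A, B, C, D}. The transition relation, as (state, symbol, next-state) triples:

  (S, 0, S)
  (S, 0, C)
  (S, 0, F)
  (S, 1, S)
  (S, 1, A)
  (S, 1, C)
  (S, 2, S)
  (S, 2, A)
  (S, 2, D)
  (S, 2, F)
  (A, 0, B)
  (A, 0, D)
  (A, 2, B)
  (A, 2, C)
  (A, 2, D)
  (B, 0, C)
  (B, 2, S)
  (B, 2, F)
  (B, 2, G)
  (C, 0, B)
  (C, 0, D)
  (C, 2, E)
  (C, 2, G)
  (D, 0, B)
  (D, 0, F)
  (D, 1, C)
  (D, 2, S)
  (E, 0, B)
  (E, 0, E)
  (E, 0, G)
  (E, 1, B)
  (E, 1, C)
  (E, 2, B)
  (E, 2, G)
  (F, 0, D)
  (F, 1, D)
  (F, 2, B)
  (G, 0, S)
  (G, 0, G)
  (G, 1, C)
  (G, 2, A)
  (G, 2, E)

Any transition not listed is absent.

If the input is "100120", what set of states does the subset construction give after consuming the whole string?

Start in {S}.
Read '1': {S} → {S, A, C}.
Read '0': {S, A, C} → {S, B, C, D, F}.
Read '0': {S, B, C, D, F} → {S, B, C, D, F}.
Read '1': {S, B, C, D, F} → {S, A, C, D}.
Read '2': {S, A, C, D} → {S, A, B, C, D, E, F, G}.
Read '0': {S, A, B, C, D, E, F, G} → {S, B, C, D, E, F, G}.

{S, B, C, D, E, F, G}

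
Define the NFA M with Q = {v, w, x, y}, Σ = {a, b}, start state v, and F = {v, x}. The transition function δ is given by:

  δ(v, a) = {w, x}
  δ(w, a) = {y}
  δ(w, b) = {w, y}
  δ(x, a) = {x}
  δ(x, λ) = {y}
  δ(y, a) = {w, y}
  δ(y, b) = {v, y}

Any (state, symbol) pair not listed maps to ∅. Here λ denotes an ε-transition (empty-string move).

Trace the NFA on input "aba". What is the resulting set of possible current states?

Start in {v}.
Read 'a': v→{w, x}; union {w, x}; ε-closure = {w, x, y}.
Read 'b': w→{w, y}, x→∅, y→{v, y}; now {v, w, y}.
Read 'a': v→{w, x}, w→{y}, y→{w, y}; now {w, x, y}.

{w, x, y}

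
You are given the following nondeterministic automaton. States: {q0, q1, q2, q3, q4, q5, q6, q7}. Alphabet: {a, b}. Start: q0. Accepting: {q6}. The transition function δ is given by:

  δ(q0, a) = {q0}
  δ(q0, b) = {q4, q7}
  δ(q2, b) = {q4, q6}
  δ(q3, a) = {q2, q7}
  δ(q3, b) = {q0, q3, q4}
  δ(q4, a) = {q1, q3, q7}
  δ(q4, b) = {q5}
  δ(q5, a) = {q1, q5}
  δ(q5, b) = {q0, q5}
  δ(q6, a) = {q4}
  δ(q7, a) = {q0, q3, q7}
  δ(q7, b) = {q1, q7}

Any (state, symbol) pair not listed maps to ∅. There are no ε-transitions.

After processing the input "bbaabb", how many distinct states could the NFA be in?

6

Start in {q0}.
Read 'b': {q0} → {q4, q7}.
Read 'b': {q4, q7} → {q1, q5, q7}.
Read 'a': {q1, q5, q7} → {q0, q1, q3, q5, q7}.
Read 'a': {q0, q1, q3, q5, q7} → {q0, q1, q2, q3, q5, q7}.
Read 'b': {q0, q1, q2, q3, q5, q7} → {q0, q1, q3, q4, q5, q6, q7}.
Read 'b': {q0, q1, q3, q4, q5, q6, q7} → {q0, q1, q3, q4, q5, q7}.
That set has 6 states.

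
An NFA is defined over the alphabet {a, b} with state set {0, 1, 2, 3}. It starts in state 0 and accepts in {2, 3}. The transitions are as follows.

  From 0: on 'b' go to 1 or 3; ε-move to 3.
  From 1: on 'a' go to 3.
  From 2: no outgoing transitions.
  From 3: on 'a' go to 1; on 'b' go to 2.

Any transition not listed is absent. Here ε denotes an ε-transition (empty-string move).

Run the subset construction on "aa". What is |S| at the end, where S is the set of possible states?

1

Start: ε-closure({0}) = {0, 3}.
Read 'a': 0→∅, 3→{1}; now {1}.
Read 'a': 1→{3}; now {3}.
That set has 1 state.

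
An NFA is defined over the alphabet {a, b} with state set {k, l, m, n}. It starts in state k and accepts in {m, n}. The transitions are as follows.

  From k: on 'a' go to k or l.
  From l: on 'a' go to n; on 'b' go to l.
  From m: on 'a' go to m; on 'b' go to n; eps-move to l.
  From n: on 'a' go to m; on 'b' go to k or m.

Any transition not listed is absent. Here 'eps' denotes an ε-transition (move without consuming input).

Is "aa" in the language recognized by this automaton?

Start in {k}.
Read 'a': {k} → {k, l}.
Read 'a': {k, l} → {k, l, n}.
The final set {k, l, n} contains the accepting state n.

Yes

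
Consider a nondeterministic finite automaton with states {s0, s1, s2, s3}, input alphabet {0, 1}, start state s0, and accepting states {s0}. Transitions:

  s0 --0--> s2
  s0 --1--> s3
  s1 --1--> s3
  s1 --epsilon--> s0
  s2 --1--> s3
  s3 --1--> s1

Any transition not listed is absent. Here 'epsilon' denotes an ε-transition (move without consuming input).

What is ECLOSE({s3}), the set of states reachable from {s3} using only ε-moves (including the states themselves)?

{s3}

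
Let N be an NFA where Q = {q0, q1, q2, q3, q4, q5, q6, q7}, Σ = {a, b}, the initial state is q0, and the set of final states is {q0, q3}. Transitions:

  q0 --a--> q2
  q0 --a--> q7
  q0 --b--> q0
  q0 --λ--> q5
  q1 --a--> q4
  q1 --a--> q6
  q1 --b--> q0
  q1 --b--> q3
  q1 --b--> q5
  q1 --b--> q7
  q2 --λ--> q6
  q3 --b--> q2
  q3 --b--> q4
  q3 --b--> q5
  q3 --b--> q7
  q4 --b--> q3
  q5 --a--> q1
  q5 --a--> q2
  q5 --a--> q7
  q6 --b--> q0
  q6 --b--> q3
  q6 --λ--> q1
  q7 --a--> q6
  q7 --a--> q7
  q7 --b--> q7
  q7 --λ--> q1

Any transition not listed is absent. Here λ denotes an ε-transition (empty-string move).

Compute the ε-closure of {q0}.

{q0, q5}

Begin with {q0}.
ε-move q0 → q5; add q5.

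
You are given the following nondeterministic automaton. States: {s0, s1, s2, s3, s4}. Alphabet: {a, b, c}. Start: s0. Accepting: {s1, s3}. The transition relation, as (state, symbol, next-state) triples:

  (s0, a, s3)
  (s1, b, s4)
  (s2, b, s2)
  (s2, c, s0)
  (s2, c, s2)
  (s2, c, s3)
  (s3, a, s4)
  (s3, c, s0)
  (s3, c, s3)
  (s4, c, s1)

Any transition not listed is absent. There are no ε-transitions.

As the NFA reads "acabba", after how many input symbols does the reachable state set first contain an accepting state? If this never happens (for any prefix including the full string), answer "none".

1

Start in {s0}.
Read 'a': s0→{s3}; now {s3}.
None of the earlier sets intersect F, but {s3} does.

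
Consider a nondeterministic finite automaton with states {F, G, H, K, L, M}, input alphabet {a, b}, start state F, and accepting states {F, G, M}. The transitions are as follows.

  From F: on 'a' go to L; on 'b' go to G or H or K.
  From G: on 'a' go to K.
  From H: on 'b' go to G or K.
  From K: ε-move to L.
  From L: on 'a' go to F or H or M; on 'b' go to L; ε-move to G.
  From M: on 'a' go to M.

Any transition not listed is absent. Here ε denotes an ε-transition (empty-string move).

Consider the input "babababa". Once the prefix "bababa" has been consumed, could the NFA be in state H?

Yes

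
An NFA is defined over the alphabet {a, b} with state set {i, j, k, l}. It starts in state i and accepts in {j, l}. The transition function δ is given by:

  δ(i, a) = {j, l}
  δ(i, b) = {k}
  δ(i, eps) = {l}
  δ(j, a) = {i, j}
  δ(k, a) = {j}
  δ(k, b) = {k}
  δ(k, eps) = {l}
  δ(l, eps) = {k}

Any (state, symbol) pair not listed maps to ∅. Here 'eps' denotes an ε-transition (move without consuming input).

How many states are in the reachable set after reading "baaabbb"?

2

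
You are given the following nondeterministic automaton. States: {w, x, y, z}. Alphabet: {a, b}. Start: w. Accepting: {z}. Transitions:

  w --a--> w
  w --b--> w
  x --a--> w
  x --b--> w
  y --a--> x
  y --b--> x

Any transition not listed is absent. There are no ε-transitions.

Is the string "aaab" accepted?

Start in {w}.
Read 'a': w→{w}; now {w}.
Read 'a': w→{w}; now {w}.
Read 'a': w→{w}; now {w}.
Read 'b': w→{w}; now {w}.
The final set {w} contains no accepting state.

No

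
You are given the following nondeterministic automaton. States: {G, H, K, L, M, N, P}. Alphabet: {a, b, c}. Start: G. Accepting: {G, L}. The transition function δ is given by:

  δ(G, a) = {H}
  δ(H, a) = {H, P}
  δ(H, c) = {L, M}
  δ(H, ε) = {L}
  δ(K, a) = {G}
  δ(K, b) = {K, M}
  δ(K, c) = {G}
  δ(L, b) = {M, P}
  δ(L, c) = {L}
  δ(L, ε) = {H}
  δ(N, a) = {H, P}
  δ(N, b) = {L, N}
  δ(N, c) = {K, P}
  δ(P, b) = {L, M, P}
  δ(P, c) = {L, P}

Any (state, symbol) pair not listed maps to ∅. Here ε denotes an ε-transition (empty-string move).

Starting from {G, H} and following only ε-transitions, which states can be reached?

Begin with {G, H}.
ε-move H → L; add L.

{G, H, L}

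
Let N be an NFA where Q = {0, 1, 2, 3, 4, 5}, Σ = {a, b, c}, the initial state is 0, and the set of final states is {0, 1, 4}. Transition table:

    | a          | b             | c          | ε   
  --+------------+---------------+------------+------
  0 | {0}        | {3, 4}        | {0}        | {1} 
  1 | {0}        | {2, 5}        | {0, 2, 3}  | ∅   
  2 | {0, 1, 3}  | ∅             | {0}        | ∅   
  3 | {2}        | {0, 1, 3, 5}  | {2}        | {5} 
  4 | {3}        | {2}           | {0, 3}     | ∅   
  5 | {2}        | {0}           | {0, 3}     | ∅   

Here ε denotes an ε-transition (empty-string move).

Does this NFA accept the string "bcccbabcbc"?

Start: ε-closure({0}) = {0, 1}.
Read 'b': 0→{3, 4}, 1→{2, 5}; now {2, 3, 4, 5}.
Read 'c': 2→{0}, 3→{2}, 4→{0, 3}, 5→{0, 3}; union {0, 2, 3}; ε-closure = {0, 1, 2, 3, 5}.
Read 'c': 0→{0}, 1→{0, 2, 3}, 2→{0}, 3→{2}, 5→{0, 3}; union {0, 2, 3}; ε-closure = {0, 1, 2, 3, 5}.
Read 'c': 0→{0}, 1→{0, 2, 3}, 2→{0}, 3→{2}, 5→{0, 3}; union {0, 2, 3}; ε-closure = {0, 1, 2, 3, 5}.
Read 'b': 0→{3, 4}, 1→{2, 5}, 2→∅, 3→{0, 1, 3, 5}, 5→{0}; now {0, 1, 2, 3, 4, 5}.
Read 'a': 0→{0}, 1→{0}, 2→{0, 1, 3}, 3→{2}, 4→{3}, 5→{2}; union {0, 1, 2, 3}; ε-closure = {0, 1, 2, 3, 5}.
Read 'b': 0→{3, 4}, 1→{2, 5}, 2→∅, 3→{0, 1, 3, 5}, 5→{0}; now {0, 1, 2, 3, 4, 5}.
Read 'c': 0→{0}, 1→{0, 2, 3}, 2→{0}, 3→{2}, 4→{0, 3}, 5→{0, 3}; union {0, 2, 3}; ε-closure = {0, 1, 2, 3, 5}.
Read 'b': 0→{3, 4}, 1→{2, 5}, 2→∅, 3→{0, 1, 3, 5}, 5→{0}; now {0, 1, 2, 3, 4, 5}.
Read 'c': 0→{0}, 1→{0, 2, 3}, 2→{0}, 3→{2}, 4→{0, 3}, 5→{0, 3}; union {0, 2, 3}; ε-closure = {0, 1, 2, 3, 5}.
The final set {0, 1, 2, 3, 5} contains the accepting states 0, 1.

Yes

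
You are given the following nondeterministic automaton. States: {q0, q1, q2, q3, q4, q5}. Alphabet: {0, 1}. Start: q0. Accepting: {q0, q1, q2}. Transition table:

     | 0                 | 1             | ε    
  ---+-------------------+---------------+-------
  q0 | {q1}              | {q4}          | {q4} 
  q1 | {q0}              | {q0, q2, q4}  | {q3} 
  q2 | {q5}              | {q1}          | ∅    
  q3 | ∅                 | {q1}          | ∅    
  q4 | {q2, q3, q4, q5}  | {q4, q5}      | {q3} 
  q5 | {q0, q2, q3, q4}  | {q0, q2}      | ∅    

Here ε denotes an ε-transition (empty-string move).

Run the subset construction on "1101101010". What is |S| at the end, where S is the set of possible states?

6

Start: ε-closure({q0}) = {q0, q3, q4}.
Read '1': q0→{q4}, q3→{q1}, q4→{q4, q5}; union {q1, q4, q5}; ε-closure = {q1, q3, q4, q5}.
Read '1': q1→{q0, q2, q4}, q3→{q1}, q4→{q4, q5}, q5→{q0, q2}; union {q0, q1, q2, q4, q5}; ε-closure = {q0, q1, q2, q3, q4, q5}.
Read '0': q0→{q1}, q1→{q0}, q2→{q5}, q3→∅, q4→{q2, q3, q4, q5}, q5→{q0, q2, q3, q4}; now {q0, q1, q2, q3, q4, q5}.
Read '1': q0→{q4}, q1→{q0, q2, q4}, q2→{q1}, q3→{q1}, q4→{q4, q5}, q5→{q0, q2}; union {q0, q1, q2, q4, q5}; ε-closure = {q0, q1, q2, q3, q4, q5}.
Read '1': q0→{q4}, q1→{q0, q2, q4}, q2→{q1}, q3→{q1}, q4→{q4, q5}, q5→{q0, q2}; union {q0, q1, q2, q4, q5}; ε-closure = {q0, q1, q2, q3, q4, q5}.
Read '0': q0→{q1}, q1→{q0}, q2→{q5}, q3→∅, q4→{q2, q3, q4, q5}, q5→{q0, q2, q3, q4}; now {q0, q1, q2, q3, q4, q5}.
Read '1': q0→{q4}, q1→{q0, q2, q4}, q2→{q1}, q3→{q1}, q4→{q4, q5}, q5→{q0, q2}; union {q0, q1, q2, q4, q5}; ε-closure = {q0, q1, q2, q3, q4, q5}.
Read '0': q0→{q1}, q1→{q0}, q2→{q5}, q3→∅, q4→{q2, q3, q4, q5}, q5→{q0, q2, q3, q4}; now {q0, q1, q2, q3, q4, q5}.
Read '1': q0→{q4}, q1→{q0, q2, q4}, q2→{q1}, q3→{q1}, q4→{q4, q5}, q5→{q0, q2}; union {q0, q1, q2, q4, q5}; ε-closure = {q0, q1, q2, q3, q4, q5}.
Read '0': q0→{q1}, q1→{q0}, q2→{q5}, q3→∅, q4→{q2, q3, q4, q5}, q5→{q0, q2, q3, q4}; now {q0, q1, q2, q3, q4, q5}.
That set has 6 states.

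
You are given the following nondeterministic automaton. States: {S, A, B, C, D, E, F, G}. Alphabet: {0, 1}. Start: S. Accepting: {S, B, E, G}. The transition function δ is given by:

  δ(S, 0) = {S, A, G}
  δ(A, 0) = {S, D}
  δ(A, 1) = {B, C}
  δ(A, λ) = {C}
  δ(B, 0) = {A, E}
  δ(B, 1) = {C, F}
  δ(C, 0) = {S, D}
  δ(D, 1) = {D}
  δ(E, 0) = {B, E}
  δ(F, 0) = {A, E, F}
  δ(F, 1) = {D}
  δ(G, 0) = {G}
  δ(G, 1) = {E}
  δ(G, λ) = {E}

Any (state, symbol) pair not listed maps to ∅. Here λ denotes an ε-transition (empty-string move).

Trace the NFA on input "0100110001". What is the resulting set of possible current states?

Start in {S}.
Read '0': S→{S, A, G}; union {S, A, G}; ε-closure = {S, A, C, E, G}.
Read '1': S→∅, A→{B, C}, C→∅, E→∅, G→{E}; now {B, C, E}.
Read '0': B→{A, E}, C→{S, D}, E→{B, E}; union {S, A, B, D, E}; ε-closure = {S, A, B, C, D, E}.
Read '0': S→{S, A, G}, A→{S, D}, B→{A, E}, C→{S, D}, D→∅, E→{B, E}; union {S, A, B, D, E, G}; ε-closure = {S, A, B, C, D, E, G}.
Read '1': S→∅, A→{B, C}, B→{C, F}, C→∅, D→{D}, E→∅, G→{E}; now {B, C, D, E, F}.
Read '1': B→{C, F}, C→∅, D→{D}, E→∅, F→{D}; now {C, D, F}.
Read '0': C→{S, D}, D→∅, F→{A, E, F}; union {S, A, D, E, F}; ε-closure = {S, A, C, D, E, F}.
Read '0': S→{S, A, G}, A→{S, D}, C→{S, D}, D→∅, E→{B, E}, F→{A, E, F}; union {S, A, B, D, E, F, G}; ε-closure = {S, A, B, C, D, E, F, G}.
Read '0': S→{S, A, G}, A→{S, D}, B→{A, E}, C→{S, D}, D→∅, E→{B, E}, F→{A, E, F}, G→{G}; union {S, A, B, D, E, F, G}; ε-closure = {S, A, B, C, D, E, F, G}.
Read '1': S→∅, A→{B, C}, B→{C, F}, C→∅, D→{D}, E→∅, F→{D}, G→{E}; now {B, C, D, E, F}.

{B, C, D, E, F}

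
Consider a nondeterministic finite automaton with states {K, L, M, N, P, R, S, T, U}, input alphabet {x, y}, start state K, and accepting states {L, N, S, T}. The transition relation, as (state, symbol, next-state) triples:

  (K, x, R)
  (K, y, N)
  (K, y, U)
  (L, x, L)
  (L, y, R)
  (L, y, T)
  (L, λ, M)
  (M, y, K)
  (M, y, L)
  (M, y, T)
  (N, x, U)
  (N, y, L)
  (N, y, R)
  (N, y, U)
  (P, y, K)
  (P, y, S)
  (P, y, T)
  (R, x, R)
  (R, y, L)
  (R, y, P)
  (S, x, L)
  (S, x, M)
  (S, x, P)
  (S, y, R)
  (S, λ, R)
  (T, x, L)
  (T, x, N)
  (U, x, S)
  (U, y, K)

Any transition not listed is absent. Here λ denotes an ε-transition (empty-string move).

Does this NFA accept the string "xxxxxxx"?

No

Start in {K}.
Read 'x': K→{R}; now {R}.
Read 'x': R→{R}; now {R}.
Read 'x': R→{R}; now {R}.
Read 'x': R→{R}; now {R}.
Read 'x': R→{R}; now {R}.
Read 'x': R→{R}; now {R}.
Read 'x': R→{R}; now {R}.
The final set {R} contains no accepting state.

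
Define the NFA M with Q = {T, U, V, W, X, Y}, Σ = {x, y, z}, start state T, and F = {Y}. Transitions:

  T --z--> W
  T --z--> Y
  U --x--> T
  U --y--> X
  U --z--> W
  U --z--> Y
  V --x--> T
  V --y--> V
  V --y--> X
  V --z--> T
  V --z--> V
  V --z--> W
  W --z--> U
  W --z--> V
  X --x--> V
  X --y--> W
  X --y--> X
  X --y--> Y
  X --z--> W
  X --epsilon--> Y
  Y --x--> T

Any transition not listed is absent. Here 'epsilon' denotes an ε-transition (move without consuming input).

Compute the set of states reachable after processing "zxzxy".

Start in {T}.
Read 'z': T→{W, Y}; now {W, Y}.
Read 'x': W→∅, Y→{T}; now {T}.
Read 'z': T→{W, Y}; now {W, Y}.
Read 'x': W→∅, Y→{T}; now {T}.
Read 'y': T→∅; now ∅.

∅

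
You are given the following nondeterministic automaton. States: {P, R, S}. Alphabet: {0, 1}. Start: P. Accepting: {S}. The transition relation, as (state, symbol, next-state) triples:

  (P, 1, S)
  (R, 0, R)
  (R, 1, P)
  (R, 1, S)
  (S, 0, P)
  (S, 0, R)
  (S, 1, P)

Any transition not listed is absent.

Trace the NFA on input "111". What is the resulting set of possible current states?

Start in {P}.
Read '1': P→{S}; now {S}.
Read '1': S→{P}; now {P}.
Read '1': P→{S}; now {S}.

{S}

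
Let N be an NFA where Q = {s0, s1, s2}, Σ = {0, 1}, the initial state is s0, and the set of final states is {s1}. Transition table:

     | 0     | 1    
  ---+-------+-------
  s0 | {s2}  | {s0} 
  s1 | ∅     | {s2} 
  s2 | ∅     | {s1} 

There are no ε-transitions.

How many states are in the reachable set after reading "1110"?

1

Start in {s0}.
Read '1': s0→{s0}; now {s0}.
Read '1': s0→{s0}; now {s0}.
Read '1': s0→{s0}; now {s0}.
Read '0': s0→{s2}; now {s2}.
That set has 1 state.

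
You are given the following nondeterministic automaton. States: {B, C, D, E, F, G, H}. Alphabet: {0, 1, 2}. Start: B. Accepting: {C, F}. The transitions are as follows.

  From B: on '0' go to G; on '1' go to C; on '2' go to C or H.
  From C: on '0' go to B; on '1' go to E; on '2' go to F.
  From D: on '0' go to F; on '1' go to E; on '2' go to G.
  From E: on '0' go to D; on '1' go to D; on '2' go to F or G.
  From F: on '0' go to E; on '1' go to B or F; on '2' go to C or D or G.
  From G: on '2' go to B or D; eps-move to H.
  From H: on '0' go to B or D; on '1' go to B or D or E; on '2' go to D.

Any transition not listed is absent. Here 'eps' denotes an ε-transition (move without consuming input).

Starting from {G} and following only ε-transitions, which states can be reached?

Begin with {G}.
ε-move G → H; add H.

{G, H}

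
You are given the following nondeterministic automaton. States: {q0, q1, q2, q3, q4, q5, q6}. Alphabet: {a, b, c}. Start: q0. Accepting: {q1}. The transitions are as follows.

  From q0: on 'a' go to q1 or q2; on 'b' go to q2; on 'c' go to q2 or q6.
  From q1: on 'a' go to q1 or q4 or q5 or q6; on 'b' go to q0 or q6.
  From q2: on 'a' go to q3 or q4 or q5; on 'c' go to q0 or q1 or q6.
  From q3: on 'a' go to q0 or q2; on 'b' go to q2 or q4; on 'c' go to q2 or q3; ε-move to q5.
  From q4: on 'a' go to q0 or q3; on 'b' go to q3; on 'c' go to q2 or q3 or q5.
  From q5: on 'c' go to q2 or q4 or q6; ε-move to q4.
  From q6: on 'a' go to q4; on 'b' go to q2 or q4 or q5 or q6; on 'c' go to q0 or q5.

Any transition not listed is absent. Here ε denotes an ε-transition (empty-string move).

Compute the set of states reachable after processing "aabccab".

Start in {q0}.
Read 'a': {q0} → {q1, q2}.
Read 'a': {q1, q2} → {q1, q3, q4, q5, q6}.
Read 'b': {q1, q3, q4, q5, q6} → {q0, q2, q3, q4, q5, q6}.
Read 'c': {q0, q2, q3, q4, q5, q6} → {q0, q1, q2, q3, q4, q5, q6}.
Read 'c': {q0, q1, q2, q3, q4, q5, q6} → {q0, q1, q2, q3, q4, q5, q6}.
Read 'a': {q0, q1, q2, q3, q4, q5, q6} → {q0, q1, q2, q3, q4, q5, q6}.
Read 'b': {q0, q1, q2, q3, q4, q5, q6} → {q0, q2, q3, q4, q5, q6}.

{q0, q2, q3, q4, q5, q6}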